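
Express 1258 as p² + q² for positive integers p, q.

We need to find integers p, q > 0 such that p² + q² = 1258.
Trying p = 13: q² = 1258 - 13² = 1258 - 169 = 1089
q = 33
Check: 13² + 33² = 169 + 1089 = 1258 ✓

1258 = 13² + 33²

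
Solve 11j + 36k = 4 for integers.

Step 1: Check solvability.
gcd(11, 36) = 1
Since 1 divides 4, solutions exist.

Step 2: Apply extended Euclidean algorithm to find gcd.
We find integers such that 11*x0 + 36*y0 = 1

Step 3: Scale the particular solution.
Multiply by 4/1 = 4:
j = -52, k = 16

Step 4: Verify.
11*(-52) + 36*(16) = 4 = 4 ✓

j = -52, k = 16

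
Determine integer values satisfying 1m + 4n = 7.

Step 1: Check solvability.
gcd(1, 4) = 1
Since 1 divides 7, solutions exist.

Step 2: Apply extended Euclidean algorithm to find gcd.
We find integers such that 1*x0 + 4*y0 = 1

Step 3: Scale the particular solution.
Multiply by 7/1 = 7:
m = 7, n = 0

Step 4: Verify.
1*(7) + 4*(0) = 7 = 7 ✓

m = 7, n = 0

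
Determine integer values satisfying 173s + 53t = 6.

Step 1: Check solvability.
gcd(173, 53) = 1
Since 1 divides 6, solutions exist.

Step 2: Apply extended Euclidean algorithm to find gcd.
We find integers such that 173*x0 + 53*y0 = 1

Step 3: Scale the particular solution.
Multiply by 6/1 = 6:
s = 114, t = -372

Step 4: Verify.
173*(114) + 53*(-372) = 6 = 6 ✓

s = 114, t = -372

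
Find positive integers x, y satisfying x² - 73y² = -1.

We need x² = 73y² - 1. Try successive y:
y = 1: x² = 73·1² - 1 = 72, not a perfect square
y = 2: x² = 73·2² - 1 = 291, not a perfect square
y = 3: x² = 73·3² - 1 = 656, not a perfect square
...
y = 125: x² = 73·125² - 1 = 1140624 = 1068² ✓
Check: 1068² - 73·125² = 1140624 - 1140625 = -1 ✓

x = 1068, y = 125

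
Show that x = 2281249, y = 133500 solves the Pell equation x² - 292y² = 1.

Compute x² = 2281249² = 5204097000001
Compute 292y² = 292·133500² = 292·17822250000 = 5204097000000
x² - 292y² = 5204097000001 - 5204097000000 = 1
Since this equals 1, (2281249, 133500) is a solution.

Yes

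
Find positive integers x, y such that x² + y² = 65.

Search for x with 65 - x² a perfect square.
x = 1: 65 - 1² = 65 - 1 = 64 = 8² ✓
So x = 1, y = 8.

x = 1, y = 8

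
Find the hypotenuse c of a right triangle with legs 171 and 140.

c² = a² + b² = 171² + 140² = 29241 + 19600 = 48841
c = 221

221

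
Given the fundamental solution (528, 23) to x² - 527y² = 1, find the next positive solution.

Solutions to x² - Dy² = 1 are generated by powers of (x₀ + y₀√D).
The next solution satisfies x₁ + y₁√527 = (x₀ + y₀√527)², giving:
x₁ = x₀² + 527y₀² = 528² + 527·23² = 278784 + 278783 = 557567
y₁ = 2x₀y₀ = 2·528·23 = 24288

Verify: 557567² - 527·24288² = 310880959489 - 310880959488 = 1 ✓

x = 557567, y = 24288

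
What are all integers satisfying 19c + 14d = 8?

Step 1: Compute gcd(19, 14) = 1.
Since 1 divides 8, solutions exist.

Step 2: Find a particular solution using extended Euclidean algorithm.
We get c₀ = 24, d₀ = -32.
Check: 19*24 + 14*-32 = 8 = 8 ✓

Step 3: Write the general solution.
c = 24 + (14/1)t = 24 + 14t
d = -32 - (19/1)t = -32 - 19t
for any integer t.

c = 24 + 14t, d = -32 - 19t for integer t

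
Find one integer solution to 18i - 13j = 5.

Step 1: Check solvability.
gcd(18, 13) = 1
Since 1 divides 5, solutions exist.

Step 2: Apply extended Euclidean algorithm to find gcd.
We find integers such that 18*x0 + 13*y0 = 1

Step 3: Scale the particular solution.
Multiply by 5/1 = 5:
i = -25, j = -35

Step 4: Verify.
18*(-25) - 13*(-35) = 5 = 5 ✓

i = -25, j = -35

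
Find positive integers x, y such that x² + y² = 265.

Search for x with 265 - x² a perfect square.
x = 3: 265 - 3² = 265 - 9 = 256 = 16² ✓
So x = 3, y = 16.

x = 3, y = 16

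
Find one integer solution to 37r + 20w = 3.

Step 1: Check solvability.
gcd(37, 20) = 1
Since 1 divides 3, solutions exist.

Step 2: Apply extended Euclidean algorithm to find gcd.
We find integers such that 37*x0 + 20*y0 = 1

Step 3: Scale the particular solution.
Multiply by 3/1 = 3:
r = -21, w = 39

Step 4: Verify.
37*(-21) + 20*(39) = 3 = 3 ✓

r = -21, w = 39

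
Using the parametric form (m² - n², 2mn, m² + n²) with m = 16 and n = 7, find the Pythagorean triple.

a = m² - n² = 16² - 7² = 256 - 49 = 207
b = 2mn = 2·16·7 = 224
c = m² + n² = 256 + 49 = 305
Verify: 207² + 224² = 42849 + 50176 = 93025 = 305² ✓

(207, 224, 305)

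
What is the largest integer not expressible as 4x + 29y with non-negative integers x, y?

For two coprime denominations a and b, the Frobenius number (largest value not representable as a non-negative combination) is ab - a - b.
Here gcd(4, 29) = 1, so they are coprime.
F(4, 29) = 4·29 - 4 - 29 = 116 - 33 = 83

83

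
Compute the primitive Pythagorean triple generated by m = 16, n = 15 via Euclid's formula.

a = m² - n² = 256 - 225 = 31
b = 2mn = 2·16·15 = 480
c = m² + n² = 256 + 225 = 481
Verify: 31² + 480² = 961 + 230400 = 231361 = 481² ✓

(31, 480, 481)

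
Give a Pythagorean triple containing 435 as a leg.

We need the other leg and hypotenuse such that 435² + x² = c².
Take x = 308, c = 533: 435² + 308² = 189225 + 94864 = 284089 = 533² ✓
Triple: (435, 308, 533)

(435, 308, 533)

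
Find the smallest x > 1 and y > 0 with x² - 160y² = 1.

We seek the smallest positive integers (x, y) with x² - 160y² = 1, i.e., x² = 160y² + 1.
Try successive y values:
y = 1: x² = 160·1² + 1 = 161, not a perfect square
y = 2: x² = 160·2² + 1 = 641, not a perfect square
y = 3: x² = 160·3² + 1 = 1441, not a perfect square
... continuing the search (or via continued fractions) ...
y = 57: x² = 160·57² + 1 = 519841, x = 721 ✓

Verify: 721² - 160·57² = 519841 - 519840 = 1 ✓

x = 721, y = 57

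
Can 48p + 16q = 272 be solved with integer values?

Step 1: Compute gcd(48, 16).
gcd(48, 16) = 16

Step 2: Check divisibility.
Does 16 divide 272? 272 = 16 x 17, so yes.

By the theorem on linear Diophantine equations, 48p + 16q = 272 has integer solutions if and only if gcd(48, 16) divides 272. Since 16 | 272, solutions exist.

Yes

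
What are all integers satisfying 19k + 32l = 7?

Step 1: Compute gcd(19, 32) = 1.
Since 1 divides 7, solutions exist.

Step 2: Find a particular solution using extended Euclidean algorithm.
We get k₀ = -35, l₀ = 21.
Check: 19*-35 + 32*21 = 7 = 7 ✓

Step 3: Write the general solution.
k = -35 + (32/1)t = -35 + 32t
l = 21 - (19/1)t = 21 - 19t
for any integer t.

k = -35 + 32t, l = 21 - 19t for integer t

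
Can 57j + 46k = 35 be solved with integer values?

Step 1: Compute gcd(57, 46).
gcd(57, 46) = 1

Step 2: Check divisibility.
Does 1 divide 35? 35 = 1 x 35, so yes.

By the theorem on linear Diophantine equations, 57j + 46k = 35 has integer solutions if and only if gcd(57, 46) divides 35. Since 1 | 35, solutions exist.

Yes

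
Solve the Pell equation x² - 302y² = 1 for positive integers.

We seek the smallest positive integers (x, y) with x² - 302y² = 1, i.e., x² = 302y² + 1.
Try successive y values:
y = 1: x² = 302·1² + 1 = 303, not a perfect square
y = 2: x² = 302·2² + 1 = 1209, not a perfect square
y = 3: x² = 302·3² + 1 = 2719, not a perfect square
... continuing the search (or via continued fractions) ...
y = 246092: x² = 302·246092² + 1 = 18289504284129, x = 4276623 ✓

Verify: 4276623² - 302·246092² = 18289504284129 - 18289504284128 = 1 ✓

x = 4276623, y = 246092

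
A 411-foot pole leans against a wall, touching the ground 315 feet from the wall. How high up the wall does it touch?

The ladder, wall, and ground form a right triangle with hypotenuse 411 and one leg 315.
By the Pythagorean theorem: h² = 411² - 315² = 168921 - 99225 = 69696
h = √69696 = 264 feet

264 feet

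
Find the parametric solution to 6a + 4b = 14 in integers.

Step 1: Compute gcd(6, 4) = 2.
Since 2 divides 14, solutions exist.

Step 2: Find a particular solution using extended Euclidean algorithm.
We get a₀ = 7, b₀ = -7.
Check: 6*7 + 4*-7 = 14 = 14 ✓

Step 3: Write the general solution.
a = 7 + (4/2)t = 7 + 2t
b = -7 - (6/2)t = -7 - 3t
for any integer t.

a = 7 + 2t, b = -7 - 3t for integer t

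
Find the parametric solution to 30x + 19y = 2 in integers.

Step 1: Compute gcd(30, 19) = 1.
Since 1 divides 2, solutions exist.

Step 2: Find a particular solution using extended Euclidean algorithm.
We get x₀ = 14, y₀ = -22.
Check: 30*14 + 19*-22 = 2 = 2 ✓

Step 3: Write the general solution.
x = 14 + (19/1)t = 14 + 19t
y = -22 - (30/1)t = -22 - 30t
for any integer t.

x = 14 + 19t, y = -22 - 30t for integer t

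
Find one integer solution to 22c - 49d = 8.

Step 1: Check solvability.
gcd(22, 49) = 1
Since 1 divides 8, solutions exist.

Step 2: Apply extended Euclidean algorithm to find gcd.
We find integers such that 22*x0 + 49*y0 = 1

Step 3: Scale the particular solution.
Multiply by 8/1 = 8:
c = -160, d = -72

Step 4: Verify.
22*(-160) - 49*(-72) = 8 = 8 ✓

c = -160, d = -72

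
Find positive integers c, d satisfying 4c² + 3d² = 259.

Try small values of c and check whether (259 - 4c²)/3 is a perfect square.
c = 8: 4·8² = 256, so 3d² = 259 - 256 = 3, giving d² = 1, d = 1.
Check: 4·8² + 3·1² = 256 + 3 = 259 ✓

c = 8, d = 1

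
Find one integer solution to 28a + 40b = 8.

Step 1: Check solvability.
gcd(28, 40) = 4
Since 4 divides 8, solutions exist.

Step 2: Apply extended Euclidean algorithm to find gcd.
We find integers such that 28*x0 + 40*y0 = 4

Step 3: Scale the particular solution.
Multiply by 8/4 = 2:
a = 6, b = -4

Step 4: Verify.
28*(6) + 40*(-4) = 8 = 8 ✓

a = 6, b = -4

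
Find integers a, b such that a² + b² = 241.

We need to find integers a, b > 0 such that a² + b² = 241.
Trying a = 4: b² = 241 - 4² = 241 - 16 = 225
b = 15
Check: 4² + 15² = 16 + 225 = 241 ✓

241 = 4² + 15²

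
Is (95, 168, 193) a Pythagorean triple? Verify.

Compute a² + b² = 95² + 168² = 9025 + 28224 = 37249
Compute c² = 193² = 37249
Since 37249 = 37249, confirmed.

Yes, it is a Pythagorean triple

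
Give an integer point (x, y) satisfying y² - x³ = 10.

Try small integer x values and check whether x³ + 10 is a perfect square.
x = -1: x³ + 10 = -1³ + 10 = -1 + 10 = 9
Is 9 a perfect square? 3² = 9 ✓
So (x, y) = (-1, -3) is a solution.

x = -1, y = -3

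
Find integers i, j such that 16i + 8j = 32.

Step 1: Check solvability.
gcd(16, 8) = 8
Since 8 divides 32, solutions exist.

Step 2: Apply extended Euclidean algorithm to find gcd.
We find integers such that 16*x0 + 8*y0 = 8

Step 3: Scale the particular solution.
Multiply by 32/8 = 4:
i = 0, j = 4

Step 4: Verify.
16*(0) + 8*(4) = 32 = 32 ✓

i = 0, j = 4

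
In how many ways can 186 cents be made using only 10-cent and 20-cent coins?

We need non-negative integers (x, y) with 10x + 20y = 186.
For each x from 0 to 18, check if (186 - 10x) is a non-negative multiple of 20.
Solutions (x, y): none
Count: 0

0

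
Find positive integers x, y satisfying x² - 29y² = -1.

We need x² = 29y² - 1. Try successive y:
y = 1: x² = 29·1² - 1 = 28, not a perfect square
y = 2: x² = 29·2² - 1 = 115, not a perfect square
y = 3: x² = 29·3² - 1 = 260, not a perfect square
...
y = 13: x² = 29·13² - 1 = 4900 = 70² ✓
Check: 70² - 29·13² = 4900 - 4901 = -1 ✓

x = 70, y = 13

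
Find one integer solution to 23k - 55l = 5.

Step 1: Check solvability.
gcd(23, 55) = 1
Since 1 divides 5, solutions exist.

Step 2: Apply extended Euclidean algorithm to find gcd.
We find integers such that 23*x0 + 55*y0 = 1

Step 3: Scale the particular solution.
Multiply by 5/1 = 5:
k = 60, l = 25

Step 4: Verify.
23*(60) - 55*(25) = 5 = 5 ✓

k = 60, l = 25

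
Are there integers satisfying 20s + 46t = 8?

Step 1: Compute gcd(20, 46).
gcd(20, 46) = 2

Step 2: Check divisibility.
Does 2 divide 8? 8 = 2 x 4, so yes.

By the theorem on linear Diophantine equations, 20s + 46t = 8 has integer solutions if and only if gcd(20, 46) divides 8. Since 2 | 8, solutions exist.

Yes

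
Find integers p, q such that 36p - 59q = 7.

Step 1: Check solvability.
gcd(36, 59) = 1
Since 1 divides 7, solutions exist.

Step 2: Apply extended Euclidean algorithm to find gcd.
We find integers such that 36*x0 + 59*y0 = 1

Step 3: Scale the particular solution.
Multiply by 7/1 = 7:
p = -126, q = -77

Step 4: Verify.
36*(-126) - 59*(-77) = 7 = 7 ✓

p = -126, q = -77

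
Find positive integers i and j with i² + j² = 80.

We need to find integers i, j > 0 such that i² + j² = 80.
Trying i = 4: j² = 80 - 4² = 80 - 16 = 64
j = 8
Check: 4² + 8² = 16 + 64 = 80 ✓

80 = 4² + 8²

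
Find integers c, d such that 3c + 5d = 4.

Step 1: Check solvability.
gcd(3, 5) = 1
Since 1 divides 4, solutions exist.

Step 2: Apply extended Euclidean algorithm to find gcd.
We find integers such that 3*x0 + 5*y0 = 1

Step 3: Scale the particular solution.
Multiply by 4/1 = 4:
c = 8, d = -4

Step 4: Verify.
3*(8) + 5*(-4) = 4 = 4 ✓

c = 8, d = -4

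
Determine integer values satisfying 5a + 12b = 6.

Step 1: Check solvability.
gcd(5, 12) = 1
Since 1 divides 6, solutions exist.

Step 2: Apply extended Euclidean algorithm to find gcd.
We find integers such that 5*x0 + 12*y0 = 1

Step 3: Scale the particular solution.
Multiply by 6/1 = 6:
a = 30, b = -12

Step 4: Verify.
5*(30) + 12*(-12) = 6 = 6 ✓

a = 30, b = -12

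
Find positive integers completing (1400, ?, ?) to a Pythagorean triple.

We need the other leg and hypotenuse such that 1400² + x² = c².
Take x = 159, c = 1409: 1400² + 159² = 1960000 + 25281 = 1985281 = 1409² ✓
Triple: (159, 1400, 1409)

(159, 1400, 1409)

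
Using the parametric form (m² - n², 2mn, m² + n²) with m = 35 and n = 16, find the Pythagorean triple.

a = m² - n² = 1225 - 256 = 969
b = 2mn = 2·35·16 = 1120
c = m² + n² = 1225 + 256 = 1481
Verify: 969² + 1120² = 938961 + 1254400 = 2193361 = 1481² ✓

(969, 1120, 1481)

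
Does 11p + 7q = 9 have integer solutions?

Step 1: Compute gcd(11, 7).
gcd(11, 7) = 1

Step 2: Check divisibility.
Does 1 divide 9? 9 = 1 x 9, so yes.

By the theorem on linear Diophantine equations, 11p + 7q = 9 has integer solutions if and only if gcd(11, 7) divides 9. Since 1 | 9, solutions exist.

Yes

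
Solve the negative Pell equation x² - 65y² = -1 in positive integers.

We need x² = 65y² - 1. Try successive y:
y = 1: x² = 65·1² - 1 = 64 = 8² ✓
Check: 8² - 65·1² = 64 - 65 = -1 ✓

x = 8, y = 1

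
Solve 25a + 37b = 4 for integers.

Step 1: Check solvability.
gcd(25, 37) = 1
Since 1 divides 4, solutions exist.

Step 2: Apply extended Euclidean algorithm to find gcd.
We find integers such that 25*x0 + 37*y0 = 1

Step 3: Scale the particular solution.
Multiply by 4/1 = 4:
a = 12, b = -8

Step 4: Verify.
25*(12) + 37*(-8) = 4 = 4 ✓

a = 12, b = -8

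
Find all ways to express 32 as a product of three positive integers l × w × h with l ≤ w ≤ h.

Iterate l from 1 to ⌊32^(1/3)⌋. For each l dividing 32, iterate w ≥ l with w dividing 32/l, and set h = 32/(l·w).
Triples found (5): (1×1×32), (1×2×16), (1×4×8), (2×2×8), (2×4×4)

(1×1×32), (1×2×16), (1×4×8), (2×2×8), (2×4×4)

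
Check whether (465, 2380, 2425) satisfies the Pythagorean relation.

Compute a² + b²:
465² + 2380² = 216225 + 5664400 = 5880625
Compute c²:
2425² = 5880625
Since 5880625 = 5880625, it is a Pythagorean triple.

Yes, it is a Pythagorean triple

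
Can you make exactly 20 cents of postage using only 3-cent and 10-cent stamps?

We need non-negative x, y with 3x + 10y = 20.
gcd(3, 10) = 1 divides 20, so integer solutions exist.
Search for a non-negative one: x = 0 gives 10y = 20 - 0 = 20, so y = 2.
Check: 3·0 + 10·2 = 20 ✓

Yes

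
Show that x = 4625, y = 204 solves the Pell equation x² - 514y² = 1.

Compute x² = 4625² = 21390625
Compute 514y² = 514·204² = 514·41616 = 21390624
x² - 514y² = 21390625 - 21390624 = 1
Since this equals 1, (4625, 204) is a solution.

Yes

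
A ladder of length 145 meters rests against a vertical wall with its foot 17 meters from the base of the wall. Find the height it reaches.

The ladder, wall, and ground form a right triangle with hypotenuse 145 and one leg 17.
By the Pythagorean theorem: h² = 145² - 17² = 21025 - 289 = 20736
h = √20736 = 144 meters

144 meters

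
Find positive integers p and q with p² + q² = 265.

We need to find integers p, q > 0 such that p² + q² = 265.
Trying p = 3: q² = 265 - 3² = 265 - 9 = 256
q = 16
Check: 3² + 16² = 9 + 256 = 265 ✓

265 = 3² + 16²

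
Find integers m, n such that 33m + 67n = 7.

Step 1: Check solvability.
gcd(33, 67) = 1
Since 1 divides 7, solutions exist.

Step 2: Apply extended Euclidean algorithm to find gcd.
We find integers such that 33*x0 + 67*y0 = 1

Step 3: Scale the particular solution.
Multiply by 7/1 = 7:
m = -14, n = 7

Step 4: Verify.
33*(-14) + 67*(7) = 7 = 7 ✓

m = -14, n = 7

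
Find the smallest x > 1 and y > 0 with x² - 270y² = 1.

We seek the smallest positive integers (x, y) with x² - 270y² = 1, i.e., x² = 270y² + 1.
Try successive y values:
y = 1: x² = 270·1² + 1 = 271, not a perfect square
y = 2: x² = 270·2² + 1 = 1081, not a perfect square
y = 3: x² = 270·3² + 1 = 2431, not a perfect square
... continuing the search (or via continued fractions) ...
y = 322: x² = 270·322² + 1 = 27994681, x = 5291 ✓

Verify: 5291² - 270·322² = 27994681 - 27994680 = 1 ✓

x = 5291, y = 322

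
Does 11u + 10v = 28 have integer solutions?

Step 1: Compute gcd(11, 10).
gcd(11, 10) = 1

Step 2: Check divisibility.
Does 1 divide 28? 28 = 1 x 28, so yes.

By the theorem on linear Diophantine equations, 11u + 10v = 28 has integer solutions if and only if gcd(11, 10) divides 28. Since 1 | 28, solutions exist.

Yes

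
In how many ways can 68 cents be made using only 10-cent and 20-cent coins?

We need non-negative integers (x, y) with 10x + 20y = 68.
For each x from 0 to 6, check if (68 - 10x) is a non-negative multiple of 20.
Solutions (x, y): none
Count: 0

0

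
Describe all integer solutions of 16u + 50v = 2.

Step 1: Compute gcd(16, 50) = 2.
Since 2 divides 2, solutions exist.

Step 2: Find a particular solution using extended Euclidean algorithm.
We get u₀ = -3, v₀ = 1.
Check: 16*-3 + 50*1 = 2 = 2 ✓

Step 3: Write the general solution.
u = -3 + (50/2)t = -3 + 25t
v = 1 - (16/2)t = 1 - 8t
for any integer t.

u = -3 + 25t, v = 1 - 8t for integer t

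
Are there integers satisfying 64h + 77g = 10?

Step 1: Compute gcd(64, 77).
gcd(64, 77) = 1

Step 2: Check divisibility.
Does 1 divide 10? 10 = 1 x 10, so yes.

By the theorem on linear Diophantine equations, 64h + 77g = 10 has integer solutions if and only if gcd(64, 77) divides 10. Since 1 | 10, solutions exist.

Yes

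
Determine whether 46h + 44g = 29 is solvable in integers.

Step 1: Compute gcd(46, 44).
gcd(46, 44) = 2

Step 2: Check divisibility.
Does 2 divide 29? 29 = 2 x 14 + 1, so no.

By the theorem on linear Diophantine equations, 46h + 44g = 29 has integer solutions if and only if gcd(46, 44) divides 29. Since 2 does not divide 29, no solutions exist.

No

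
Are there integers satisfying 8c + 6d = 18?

Step 1: Compute gcd(8, 6).
gcd(8, 6) = 2

Step 2: Check divisibility.
Does 2 divide 18? 18 = 2 x 9, so yes.

By the theorem on linear Diophantine equations, 8c + 6d = 18 has integer solutions if and only if gcd(8, 6) divides 18. Since 2 | 18, solutions exist.

Yes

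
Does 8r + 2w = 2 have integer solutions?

Step 1: Compute gcd(8, 2).
gcd(8, 2) = 2

Step 2: Check divisibility.
Does 2 divide 2? 2 = 2 x 1, so yes.

By the theorem on linear Diophantine equations, 8r + 2w = 2 has integer solutions if and only if gcd(8, 2) divides 2. Since 2 | 2, solutions exist.

Yes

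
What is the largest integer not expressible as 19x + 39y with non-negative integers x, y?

For two coprime denominations a and b, the Frobenius number (largest value not representable as a non-negative combination) is ab - a - b.
Here gcd(19, 39) = 1, so they are coprime.
F(19, 39) = 19·39 - 19 - 39 = 741 - 58 = 683

683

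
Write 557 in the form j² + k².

We need to find integers j, k > 0 such that j² + k² = 557.
Trying j = 14: k² = 557 - 14² = 557 - 196 = 361
k = 19
Check: 14² + 19² = 196 + 361 = 557 ✓

557 = 14² + 19²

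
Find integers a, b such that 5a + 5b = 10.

Step 1: Check solvability.
gcd(5, 5) = 5
Since 5 divides 10, solutions exist.

Step 2: Apply extended Euclidean algorithm to find gcd.
We find integers such that 5*x0 + 5*y0 = 5

Step 3: Scale the particular solution.
Multiply by 10/5 = 2:
a = 0, b = 2

Step 4: Verify.
5*(0) + 5*(2) = 10 = 10 ✓

a = 0, b = 2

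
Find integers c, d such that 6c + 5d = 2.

Step 1: Check solvability.
gcd(6, 5) = 1
Since 1 divides 2, solutions exist.

Step 2: Apply extended Euclidean algorithm to find gcd.
We find integers such that 6*x0 + 5*y0 = 1

Step 3: Scale the particular solution.
Multiply by 2/1 = 2:
c = 2, d = -2

Step 4: Verify.
6*(2) + 5*(-2) = 2 = 2 ✓

c = 2, d = -2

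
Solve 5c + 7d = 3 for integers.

Step 1: Check solvability.
gcd(5, 7) = 1
Since 1 divides 3, solutions exist.

Step 2: Apply extended Euclidean algorithm to find gcd.
We find integers such that 5*x0 + 7*y0 = 1

Step 3: Scale the particular solution.
Multiply by 3/1 = 3:
c = 9, d = -6

Step 4: Verify.
5*(9) + 7*(-6) = 3 = 3 ✓

c = 9, d = -6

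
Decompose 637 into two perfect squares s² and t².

We need to find integers s, t > 0 such that s² + t² = 637.
Trying s = 14: t² = 637 - 14² = 637 - 196 = 441
t = 21
Check: 14² + 21² = 196 + 441 = 637 ✓

637 = 14² + 21²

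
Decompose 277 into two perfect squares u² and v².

We need to find integers u, v > 0 such that u² + v² = 277.
Trying u = 9: v² = 277 - 9² = 277 - 81 = 196
v = 14
Check: 9² + 14² = 81 + 196 = 277 ✓

277 = 9² + 14²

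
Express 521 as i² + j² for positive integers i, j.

We need to find integers i, j > 0 such that i² + j² = 521.
Trying i = 11: j² = 521 - 11² = 521 - 121 = 400
j = 20
Check: 11² + 20² = 121 + 400 = 521 ✓

521 = 11² + 20²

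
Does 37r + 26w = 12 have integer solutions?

Step 1: Compute gcd(37, 26).
gcd(37, 26) = 1

Step 2: Check divisibility.
Does 1 divide 12? 12 = 1 x 12, so yes.

By the theorem on linear Diophantine equations, 37r + 26w = 12 has integer solutions if and only if gcd(37, 26) divides 12. Since 1 | 12, solutions exist.

Yes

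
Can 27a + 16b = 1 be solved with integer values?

Step 1: Compute gcd(27, 16).
gcd(27, 16) = 1

Step 2: Check divisibility.
Does 1 divide 1? 1 = 1 x 1, so yes.

By the theorem on linear Diophantine equations, 27a + 16b = 1 has integer solutions if and only if gcd(27, 16) divides 1. Since 1 | 1, solutions exist.

Yes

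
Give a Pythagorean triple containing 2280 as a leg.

We need the other leg and hypotenuse such that 2280² + x² = c².
Take x = 117, c = 2283: 2280² + 117² = 5198400 + 13689 = 5212089 = 2283² ✓
Triple: (117, 2280, 2283)

(117, 2280, 2283)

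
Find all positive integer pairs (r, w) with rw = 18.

The positive divisors of 18 are: 1, 2, 3, 6, 9, 18.
Each divisor d gives the pair (d, 18/d):
(1, 18), (2, 9), (3, 6), (6, 3), (9, 2), (18, 1)

(1, 18), (2, 9), (3, 6), (6, 3), (9, 2), (18, 1)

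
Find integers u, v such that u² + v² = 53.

We need to find integers u, v > 0 such that u² + v² = 53.
Trying u = 2: v² = 53 - 2² = 53 - 4 = 49
v = 7
Check: 2² + 7² = 4 + 49 = 53 ✓

53 = 2² + 7²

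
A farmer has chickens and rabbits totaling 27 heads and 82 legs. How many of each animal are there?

Let c = chickens, r = rabbits.
Heads: c + r = 27
Legs: 2c + 4r = 82
From the first equation, c = 27 - r. Substitute:
2(27 - r) + 4r = 82
54 + 2r = 82
r = (82 - 54)/2 = 14
c = 27 - 14 = 13

Chickens: 13, Rabbits: 14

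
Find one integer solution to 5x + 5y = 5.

Step 1: Check solvability.
gcd(5, 5) = 5
Since 5 divides 5, solutions exist.

Step 2: Apply extended Euclidean algorithm to find gcd.
We find integers such that 5*x0 + 5*y0 = 5

Step 3: Scale the particular solution.
Multiply by 5/5 = 1:
x = 0, y = 1

Step 4: Verify.
5*(0) + 5*(1) = 5 = 5 ✓

x = 0, y = 1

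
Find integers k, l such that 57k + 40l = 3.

Step 1: Check solvability.
gcd(57, 40) = 1
Since 1 divides 3, solutions exist.

Step 2: Apply extended Euclidean algorithm to find gcd.
We find integers such that 57*x0 + 40*y0 = 1

Step 3: Scale the particular solution.
Multiply by 3/1 = 3:
k = -21, l = 30

Step 4: Verify.
57*(-21) + 40*(30) = 3 = 3 ✓

k = -21, l = 30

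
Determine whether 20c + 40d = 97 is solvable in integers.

Step 1: Compute gcd(20, 40).
gcd(20, 40) = 20

Step 2: Check divisibility.
Does 20 divide 97? 97 = 20 x 4 + 17, so no.

By the theorem on linear Diophantine equations, 20c + 40d = 97 has integer solutions if and only if gcd(20, 40) divides 97. Since 20 does not divide 97, no solutions exist.

No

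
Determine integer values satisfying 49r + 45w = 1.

Step 1: Check solvability.
gcd(49, 45) = 1
Since 1 divides 1, solutions exist.

Step 2: Apply extended Euclidean algorithm to find gcd.
We find integers such that 49*x0 + 45*y0 = 1

Step 3: Scale the particular solution.
Multiply by 1/1 = 1:
r = -11, w = 12

Step 4: Verify.
49*(-11) + 45*(12) = 1 = 1 ✓

r = -11, w = 12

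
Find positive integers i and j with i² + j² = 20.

We need to find integers i, j > 0 such that i² + j² = 20.
Trying i = 2: j² = 20 - 2² = 20 - 4 = 16
j = 4
Check: 2² + 4² = 4 + 16 = 20 ✓

20 = 2² + 4²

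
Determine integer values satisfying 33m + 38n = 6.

Step 1: Check solvability.
gcd(33, 38) = 1
Since 1 divides 6, solutions exist.

Step 2: Apply extended Euclidean algorithm to find gcd.
We find integers such that 33*x0 + 38*y0 = 1

Step 3: Scale the particular solution.
Multiply by 6/1 = 6:
m = 90, n = -78

Step 4: Verify.
33*(90) + 38*(-78) = 6 = 6 ✓

m = 90, n = -78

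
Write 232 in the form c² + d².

We need to find integers c, d > 0 such that c² + d² = 232.
Trying c = 6: d² = 232 - 6² = 232 - 36 = 196
d = 14
Check: 6² + 14² = 36 + 196 = 232 ✓

232 = 6² + 14²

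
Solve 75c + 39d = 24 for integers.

Step 1: Check solvability.
gcd(75, 39) = 3
Since 3 divides 24, solutions exist.

Step 2: Apply extended Euclidean algorithm to find gcd.
We find integers such that 75*x0 + 39*y0 = 3

Step 3: Scale the particular solution.
Multiply by 24/3 = 8:
c = -8, d = 16

Step 4: Verify.
75*(-8) + 39*(16) = 24 = 24 ✓

c = -8, d = 16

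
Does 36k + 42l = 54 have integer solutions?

Step 1: Compute gcd(36, 42).
gcd(36, 42) = 6

Step 2: Check divisibility.
Does 6 divide 54? 54 = 6 x 9, so yes.

By the theorem on linear Diophantine equations, 36k + 42l = 54 has integer solutions if and only if gcd(36, 42) divides 54. Since 6 | 54, solutions exist.

Yes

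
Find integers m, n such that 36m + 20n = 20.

Step 1: Check solvability.
gcd(36, 20) = 4
Since 4 divides 20, solutions exist.

Step 2: Apply extended Euclidean algorithm to find gcd.
We find integers such that 36*x0 + 20*y0 = 4

Step 3: Scale the particular solution.
Multiply by 20/4 = 5:
m = -5, n = 10

Step 4: Verify.
36*(-5) + 20*(10) = 20 = 20 ✓

m = -5, n = 10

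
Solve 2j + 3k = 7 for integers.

Step 1: Check solvability.
gcd(2, 3) = 1
Since 1 divides 7, solutions exist.

Step 2: Apply extended Euclidean algorithm to find gcd.
We find integers such that 2*x0 + 3*y0 = 1

Step 3: Scale the particular solution.
Multiply by 7/1 = 7:
j = -7, k = 7

Step 4: Verify.
2*(-7) + 3*(7) = 7 = 7 ✓

j = -7, k = 7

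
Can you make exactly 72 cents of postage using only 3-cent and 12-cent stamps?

We need non-negative x, y with 3x + 12y = 72.
gcd(3, 12) = 3 divides 72, so integer solutions exist.
Search for a non-negative one: x = 0 gives 12y = 72 - 0 = 72, so y = 6.
Check: 3·0 + 12·6 = 72 ✓

Yes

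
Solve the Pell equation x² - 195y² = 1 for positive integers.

We seek the smallest positive integers (x, y) with x² - 195y² = 1, i.e., x² = 195y² + 1.
Try successive y values:
y = 1: x² = 195·1² + 1 = 196, x = 14 ✓

Verify: 14² - 195·1² = 196 - 195 = 1 ✓

x = 14, y = 1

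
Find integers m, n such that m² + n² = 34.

We need to find integers m, n > 0 such that m² + n² = 34.
Trying m = 3: n² = 34 - 3² = 34 - 9 = 25
n = 5
Check: 3² + 5² = 9 + 25 = 34 ✓

34 = 3² + 5²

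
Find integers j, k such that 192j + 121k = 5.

Step 1: Check solvability.
gcd(192, 121) = 1
Since 1 divides 5, solutions exist.

Step 2: Apply extended Euclidean algorithm to find gcd.
We find integers such that 192*x0 + 121*y0 = 1

Step 3: Scale the particular solution.
Multiply by 5/1 = 5:
j = -230, k = 365

Step 4: Verify.
192*(-230) + 121*(365) = 5 = 5 ✓

j = -230, k = 365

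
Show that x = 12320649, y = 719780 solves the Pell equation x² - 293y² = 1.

Compute x² = 12320649² = 151798391781201
Compute 293y² = 293·719780² = 293·518083248400 = 151798391781200
x² - 293y² = 151798391781201 - 151798391781200 = 1
Since this equals 1, (12320649, 719780) is a solution.

Yes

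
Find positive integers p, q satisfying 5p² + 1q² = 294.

Try small values of p and check whether (294 - 5p²)/1 is a perfect square.
p = 7: 5·7² = 245, so 1q² = 294 - 245 = 49, giving q² = 49, q = 7.
Check: 5·7² + 1·7² = 245 + 49 = 294 ✓

p = 7, q = 7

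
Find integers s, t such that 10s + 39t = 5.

Step 1: Check solvability.
gcd(10, 39) = 1
Since 1 divides 5, solutions exist.

Step 2: Apply extended Euclidean algorithm to find gcd.
We find integers such that 10*x0 + 39*y0 = 1

Step 3: Scale the particular solution.
Multiply by 5/1 = 5:
s = 20, t = -5

Step 4: Verify.
10*(20) + 39*(-5) = 5 = 5 ✓

s = 20, t = -5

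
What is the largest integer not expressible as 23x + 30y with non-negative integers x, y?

For two coprime denominations a and b, the Frobenius number (largest value not representable as a non-negative combination) is ab - a - b.
Here gcd(23, 30) = 1, so they are coprime.
F(23, 30) = 23·30 - 23 - 30 = 690 - 53 = 637

637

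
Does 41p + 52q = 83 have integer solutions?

Step 1: Compute gcd(41, 52).
gcd(41, 52) = 1

Step 2: Check divisibility.
Does 1 divide 83? 83 = 1 x 83, so yes.

By the theorem on linear Diophantine equations, 41p + 52q = 83 has integer solutions if and only if gcd(41, 52) divides 83. Since 1 | 83, solutions exist.

Yes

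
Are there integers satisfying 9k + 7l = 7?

Step 1: Compute gcd(9, 7).
gcd(9, 7) = 1

Step 2: Check divisibility.
Does 1 divide 7? 7 = 1 x 7, so yes.

By the theorem on linear Diophantine equations, 9k + 7l = 7 has integer solutions if and only if gcd(9, 7) divides 7. Since 1 | 7, solutions exist.

Yes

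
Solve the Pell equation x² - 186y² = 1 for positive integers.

We seek the smallest positive integers (x, y) with x² - 186y² = 1, i.e., x² = 186y² + 1.
Try successive y values:
y = 1: x² = 186·1² + 1 = 187, not a perfect square
y = 2: x² = 186·2² + 1 = 745, not a perfect square
y = 3: x² = 186·3² + 1 = 1675, not a perfect square
... continuing the search (or via continued fractions) ...
y = 550: x² = 186·550² + 1 = 56265001, x = 7501 ✓

Verify: 7501² - 186·550² = 56265001 - 56265000 = 1 ✓

x = 7501, y = 550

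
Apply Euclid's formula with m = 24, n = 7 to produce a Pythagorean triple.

a = m² - n² = 24² - 7² = 576 - 49 = 527
b = 2mn = 2·24·7 = 336
c = m² + n² = 576 + 49 = 625
Verify: 527² + 336² = 277729 + 112896 = 390625 = 625² ✓

(527, 336, 625)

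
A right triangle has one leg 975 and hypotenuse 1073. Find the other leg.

b² = c² - a² = 1151329 - 950625 = 200704
b = 448

448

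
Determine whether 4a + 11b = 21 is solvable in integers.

Step 1: Compute gcd(4, 11).
gcd(4, 11) = 1

Step 2: Check divisibility.
Does 1 divide 21? 21 = 1 x 21, so yes.

By the theorem on linear Diophantine equations, 4a + 11b = 21 has integer solutions if and only if gcd(4, 11) divides 21. Since 1 | 21, solutions exist.

Yes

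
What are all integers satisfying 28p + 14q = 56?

Step 1: Compute gcd(28, 14) = 14.
Since 14 divides 56, solutions exist.

Step 2: Find a particular solution using extended Euclidean algorithm.
We get p₀ = 0, q₀ = 4.
Check: 28*0 + 14*4 = 56 = 56 ✓

Step 3: Write the general solution.
p = 0 + (14/14)t = 0 + 1t
q = 4 - (28/14)t = 4 - 2t
for any integer t.

p = 0 + 1t, q = 4 - 2t for integer t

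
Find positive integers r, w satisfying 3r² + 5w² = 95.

Try small values of r and check whether (95 - 3r²)/5 is a perfect square.
r = 5: 3·5² = 75, so 5w² = 95 - 75 = 20, giving w² = 4, w = 2.
Check: 3·5² + 5·2² = 75 + 20 = 95 ✓

r = 5, w = 2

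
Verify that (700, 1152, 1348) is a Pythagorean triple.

Compute a² + b² = 700² + 1152² = 490000 + 1327104 = 1817104
Compute c² = 1348² = 1817104
Since 1817104 = 1817104, confirmed.

Yes, it is a Pythagorean triple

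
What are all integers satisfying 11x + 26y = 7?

Step 1: Compute gcd(11, 26) = 1.
Since 1 divides 7, solutions exist.

Step 2: Find a particular solution using extended Euclidean algorithm.
We get x₀ = -49, y₀ = 21.
Check: 11*-49 + 26*21 = 7 = 7 ✓

Step 3: Write the general solution.
x = -49 + (26/1)t = -49 + 26t
y = 21 - (11/1)t = 21 - 11t
for any integer t.

x = -49 + 26t, y = 21 - 11t for integer t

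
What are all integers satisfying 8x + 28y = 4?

Step 1: Compute gcd(8, 28) = 4.
Since 4 divides 4, solutions exist.

Step 2: Find a particular solution using extended Euclidean algorithm.
We get x₀ = -3, y₀ = 1.
Check: 8*-3 + 28*1 = 4 = 4 ✓

Step 3: Write the general solution.
x = -3 + (28/4)t = -3 + 7t
y = 1 - (8/4)t = 1 - 2t
for any integer t.

x = -3 + 7t, y = 1 - 2t for integer t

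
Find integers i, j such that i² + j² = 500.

We need to find integers i, j > 0 such that i² + j² = 500.
Trying i = 4: j² = 500 - 4² = 500 - 16 = 484
j = 22
Check: 4² + 22² = 16 + 484 = 500 ✓

500 = 4² + 22²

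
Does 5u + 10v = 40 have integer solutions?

Step 1: Compute gcd(5, 10).
gcd(5, 10) = 5

Step 2: Check divisibility.
Does 5 divide 40? 40 = 5 x 8, so yes.

By the theorem on linear Diophantine equations, 5u + 10v = 40 has integer solutions if and only if gcd(5, 10) divides 40. Since 5 | 40, solutions exist.

Yes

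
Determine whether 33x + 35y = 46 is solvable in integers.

Step 1: Compute gcd(33, 35).
gcd(33, 35) = 1

Step 2: Check divisibility.
Does 1 divide 46? 46 = 1 x 46, so yes.

By the theorem on linear Diophantine equations, 33x + 35y = 46 has integer solutions if and only if gcd(33, 35) divides 46. Since 1 | 46, solutions exist.

Yes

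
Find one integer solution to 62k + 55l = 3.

Step 1: Check solvability.
gcd(62, 55) = 1
Since 1 divides 3, solutions exist.

Step 2: Apply extended Euclidean algorithm to find gcd.
We find integers such that 62*x0 + 55*y0 = 1

Step 3: Scale the particular solution.
Multiply by 3/1 = 3:
k = 24, l = -27

Step 4: Verify.
62*(24) + 55*(-27) = 3 = 3 ✓

k = 24, l = -27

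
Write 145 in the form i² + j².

We need to find integers i, j > 0 such that i² + j² = 145.
Trying i = 1: j² = 145 - 1² = 145 - 1 = 144
j = 12
Check: 1² + 12² = 1 + 144 = 145 ✓

145 = 1² + 12²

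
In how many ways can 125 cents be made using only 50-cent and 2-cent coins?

We need non-negative integers (x, y) with 50x + 2y = 125.
For each x from 0 to 2, check if (125 - 50x) is a non-negative multiple of 2.
Solutions (x, y): none
Count: 0

0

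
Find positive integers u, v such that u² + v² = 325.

Search for u with 325 - u² a perfect square.
u = 1: 325 - 1² = 325 - 1 = 324 = 18² ✓
So u = 1, v = 18.

u = 1, v = 18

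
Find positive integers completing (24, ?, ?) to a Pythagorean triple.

We need the other leg and hypotenuse such that 24² + x² = c².
Take x = 7, c = 25: 24² + 7² = 576 + 49 = 625 = 25² ✓
Triple: (7, 24, 25)

(7, 24, 25)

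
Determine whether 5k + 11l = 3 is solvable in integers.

Step 1: Compute gcd(5, 11).
gcd(5, 11) = 1

Step 2: Check divisibility.
Does 1 divide 3? 3 = 1 x 3, so yes.

By the theorem on linear Diophantine equations, 5k + 11l = 3 has integer solutions if and only if gcd(5, 11) divides 3. Since 1 | 3, solutions exist.

Yes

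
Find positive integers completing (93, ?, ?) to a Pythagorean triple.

We need the other leg and hypotenuse such that 93² + x² = c².
Take x = 476, c = 485: 93² + 476² = 8649 + 226576 = 235225 = 485² ✓
Triple: (93, 476, 485)

(93, 476, 485)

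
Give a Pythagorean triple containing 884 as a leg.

We need the other leg and hypotenuse such that 884² + x² = c².
Take x = 387, c = 965: 884² + 387² = 781456 + 149769 = 931225 = 965² ✓
Triple: (387, 884, 965)

(387, 884, 965)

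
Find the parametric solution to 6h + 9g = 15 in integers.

Step 1: Compute gcd(6, 9) = 3.
Since 3 divides 15, solutions exist.

Step 2: Find a particular solution using extended Euclidean algorithm.
We get h₀ = -5, g₀ = 5.
Check: 6*-5 + 9*5 = 15 = 15 ✓

Step 3: Write the general solution.
h = -5 + (9/3)t = -5 + 3t
g = 5 - (6/3)t = 5 - 2t
for any integer t.

h = -5 + 3t, g = 5 - 2t for integer t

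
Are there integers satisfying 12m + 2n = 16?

Step 1: Compute gcd(12, 2).
gcd(12, 2) = 2

Step 2: Check divisibility.
Does 2 divide 16? 16 = 2 x 8, so yes.

By the theorem on linear Diophantine equations, 12m + 2n = 16 has integer solutions if and only if gcd(12, 2) divides 16. Since 2 | 16, solutions exist.

Yes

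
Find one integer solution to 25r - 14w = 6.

Step 1: Check solvability.
gcd(25, 14) = 1
Since 1 divides 6, solutions exist.

Step 2: Apply extended Euclidean algorithm to find gcd.
We find integers such that 25*x0 + 14*y0 = 1

Step 3: Scale the particular solution.
Multiply by 6/1 = 6:
r = -30, w = -54

Step 4: Verify.
25*(-30) - 14*(-54) = 6 = 6 ✓

r = -30, w = -54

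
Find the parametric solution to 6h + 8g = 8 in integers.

Step 1: Compute gcd(6, 8) = 2.
Since 2 divides 8, solutions exist.

Step 2: Find a particular solution using extended Euclidean algorithm.
We get h₀ = -4, g₀ = 4.
Check: 6*-4 + 8*4 = 8 = 8 ✓

Step 3: Write the general solution.
h = -4 + (8/2)t = -4 + 4t
g = 4 - (6/2)t = 4 - 3t
for any integer t.

h = -4 + 4t, g = 4 - 3t for integer t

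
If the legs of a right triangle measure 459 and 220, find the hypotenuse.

c² = a² + b² = 459² + 220² = 210681 + 48400 = 259081
c = 509

509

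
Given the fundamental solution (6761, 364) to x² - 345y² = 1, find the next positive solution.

Solutions to x² - Dy² = 1 are generated by powers of (x₀ + y₀√D).
The next solution satisfies x₁ + y₁√345 = (x₀ + y₀√345)², giving:
x₁ = x₀² + 345y₀² = 6761² + 345·364² = 45711121 + 45711120 = 91422241
y₁ = 2x₀y₀ = 2·6761·364 = 4922008

Verify: 91422241² - 345·4922008² = 8358026149462081 - 8358026149462080 = 1 ✓

x = 91422241, y = 4922008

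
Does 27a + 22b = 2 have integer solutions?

Step 1: Compute gcd(27, 22).
gcd(27, 22) = 1

Step 2: Check divisibility.
Does 1 divide 2? 2 = 1 x 2, so yes.

By the theorem on linear Diophantine equations, 27a + 22b = 2 has integer solutions if and only if gcd(27, 22) divides 2. Since 1 | 2, solutions exist.

Yes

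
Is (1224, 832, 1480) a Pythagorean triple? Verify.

Compute a² + b² = 1224² + 832² = 1498176 + 692224 = 2190400
Compute c² = 1480² = 2190400
Since 2190400 = 2190400, confirmed.

Yes, it is a Pythagorean triple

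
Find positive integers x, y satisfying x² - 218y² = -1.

We need x² = 218y² - 1. Try successive y:
y = 1: x² = 218·1² - 1 = 217, not a perfect square
y = 2: x² = 218·2² - 1 = 871, not a perfect square
y = 3: x² = 218·3² - 1 = 1961, not a perfect square
...
y = 17: x² = 218·17² - 1 = 63001 = 251² ✓
Check: 251² - 218·17² = 63001 - 63002 = -1 ✓

x = 251, y = 17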